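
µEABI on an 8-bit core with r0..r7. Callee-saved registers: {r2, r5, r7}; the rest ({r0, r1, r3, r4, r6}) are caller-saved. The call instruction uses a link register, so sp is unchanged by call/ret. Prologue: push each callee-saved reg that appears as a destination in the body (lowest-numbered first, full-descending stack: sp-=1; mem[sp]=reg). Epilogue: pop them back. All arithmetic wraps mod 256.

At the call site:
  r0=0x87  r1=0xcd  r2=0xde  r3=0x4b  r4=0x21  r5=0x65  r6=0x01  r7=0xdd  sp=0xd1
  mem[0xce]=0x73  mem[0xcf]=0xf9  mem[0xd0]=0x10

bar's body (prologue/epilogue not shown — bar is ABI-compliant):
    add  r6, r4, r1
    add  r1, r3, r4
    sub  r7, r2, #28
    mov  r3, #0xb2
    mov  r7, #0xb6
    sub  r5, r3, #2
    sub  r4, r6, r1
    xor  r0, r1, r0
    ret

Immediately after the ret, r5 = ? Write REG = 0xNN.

REG = 0x65

prologue: push r5 -> mem[0xd0]=0x65, sp=0xd0
prologue: push r7 -> mem[0xcf]=0xdd, sp=0xcf
body[0] add  r6, r4, r1 -> r6=0xee
body[1] add  r1, r3, r4 -> r1=0x6c
body[2] sub  r7, r2, #28 -> r7=0xc2
body[3] mov  r3, #0xb2 -> r3=0xb2
body[4] mov  r7, #0xb6 -> r7=0xb6
body[5] sub  r5, r3, #2 -> r5=0xb0
body[6] sub  r4, r6, r1 -> r4=0x82
body[7] xor  r0, r1, r0 -> r0=0xeb
epilogue: pop r7=0xdd, sp=0xd0
epilogue: pop r5=0x65, sp=0xd1
r5 is callee-saved -> restored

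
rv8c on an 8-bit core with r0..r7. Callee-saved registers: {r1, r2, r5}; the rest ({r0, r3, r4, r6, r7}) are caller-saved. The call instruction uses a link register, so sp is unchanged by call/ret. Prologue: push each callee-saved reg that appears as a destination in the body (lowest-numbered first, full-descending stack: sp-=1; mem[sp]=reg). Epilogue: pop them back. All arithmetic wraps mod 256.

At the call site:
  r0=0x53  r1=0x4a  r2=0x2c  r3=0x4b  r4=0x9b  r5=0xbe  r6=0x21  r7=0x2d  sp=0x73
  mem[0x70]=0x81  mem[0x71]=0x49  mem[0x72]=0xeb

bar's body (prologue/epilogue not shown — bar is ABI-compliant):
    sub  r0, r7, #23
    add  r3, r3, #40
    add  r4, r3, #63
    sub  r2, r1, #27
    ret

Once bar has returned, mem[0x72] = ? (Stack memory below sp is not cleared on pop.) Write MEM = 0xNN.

MEM = 0x2c

prologue: push r2 → mem[0x72]=0x2c, sp=0x72
body[0] sub  r0, r7, #23 → r0=0x16
body[1] add  r3, r3, #40 → r3=0x73
body[2] add  r4, r3, #63 → r4=0xb2
body[3] sub  r2, r1, #27 → r2=0x2f
epilogue: pop r2=0x2c, sp=0x73
prologue pushed ['r2'] at ['0x72']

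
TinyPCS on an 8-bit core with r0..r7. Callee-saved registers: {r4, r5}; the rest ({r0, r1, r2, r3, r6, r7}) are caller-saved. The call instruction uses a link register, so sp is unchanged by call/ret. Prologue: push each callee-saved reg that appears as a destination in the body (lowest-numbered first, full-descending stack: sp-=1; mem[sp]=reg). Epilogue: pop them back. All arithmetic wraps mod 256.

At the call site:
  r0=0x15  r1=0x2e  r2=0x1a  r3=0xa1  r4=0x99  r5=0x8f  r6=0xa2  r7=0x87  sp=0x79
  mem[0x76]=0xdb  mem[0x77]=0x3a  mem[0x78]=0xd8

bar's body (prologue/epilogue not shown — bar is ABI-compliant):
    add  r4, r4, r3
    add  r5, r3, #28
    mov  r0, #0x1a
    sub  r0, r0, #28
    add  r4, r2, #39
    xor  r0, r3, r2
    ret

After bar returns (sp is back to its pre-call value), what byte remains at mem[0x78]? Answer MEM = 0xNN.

MEM = 0x99

prologue: push r4 → mem[0x78]=0x99, sp=0x78
prologue: push r5 → mem[0x77]=0x8f, sp=0x77
body[0] add  r4, r4, r3 → r4=0x3a
body[1] add  r5, r3, #28 → r5=0xbd
body[2] mov  r0, #0x1a → r0=0x1a
body[3] sub  r0, r0, #28 → r0=0xfe
body[4] add  r4, r2, #39 → r4=0x41
body[5] xor  r0, r3, r2 → r0=0xbb
epilogue: pop r5=0x8f, sp=0x78
epilogue: pop r4=0x99, sp=0x79
prologue pushed ['r4', 'r5'] at ['0x78', '0x77']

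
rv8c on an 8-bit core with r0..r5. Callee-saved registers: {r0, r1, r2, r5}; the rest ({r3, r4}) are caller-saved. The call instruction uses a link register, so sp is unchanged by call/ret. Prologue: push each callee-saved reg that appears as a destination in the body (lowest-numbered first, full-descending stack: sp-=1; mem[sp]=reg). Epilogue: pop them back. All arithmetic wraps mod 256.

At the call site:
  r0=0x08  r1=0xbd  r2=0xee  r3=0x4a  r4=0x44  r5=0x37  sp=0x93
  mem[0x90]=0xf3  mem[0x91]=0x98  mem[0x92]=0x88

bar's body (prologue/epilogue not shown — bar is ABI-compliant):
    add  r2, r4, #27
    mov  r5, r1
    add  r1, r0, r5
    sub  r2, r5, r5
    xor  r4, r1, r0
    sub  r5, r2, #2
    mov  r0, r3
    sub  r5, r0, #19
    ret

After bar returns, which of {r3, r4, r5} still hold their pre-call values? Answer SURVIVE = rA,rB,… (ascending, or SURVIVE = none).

SURVIVE = r3,r5

prologue: push r0 -> mem[0x92]=0x08, sp=0x92
prologue: push r1 -> mem[0x91]=0xbd, sp=0x91
prologue: push r2 -> mem[0x90]=0xee, sp=0x90
prologue: push r5 -> mem[0x8f]=0x37, sp=0x8f
body[0] add  r2, r4, #27 -> r2=0x5f
body[1] mov  r5, r1 -> r5=0xbd
body[2] add  r1, r0, r5 -> r1=0xc5
body[3] sub  r2, r5, r5 -> r2=0x00
body[4] xor  r4, r1, r0 -> r4=0xcd
body[5] sub  r5, r2, #2 -> r5=0xfe
body[6] mov  r0, r3 -> r0=0x4a
body[7] sub  r5, r0, #19 -> r5=0x37
epilogue: pop r5=0x37, sp=0x90
epilogue: pop r2=0xee, sp=0x91
epilogue: pop r1=0xbd, sp=0x92
epilogue: pop r0=0x08, sp=0x93
r3: caller-saved, written=False
r4: caller-saved, written=True
r5: callee-saved, written=True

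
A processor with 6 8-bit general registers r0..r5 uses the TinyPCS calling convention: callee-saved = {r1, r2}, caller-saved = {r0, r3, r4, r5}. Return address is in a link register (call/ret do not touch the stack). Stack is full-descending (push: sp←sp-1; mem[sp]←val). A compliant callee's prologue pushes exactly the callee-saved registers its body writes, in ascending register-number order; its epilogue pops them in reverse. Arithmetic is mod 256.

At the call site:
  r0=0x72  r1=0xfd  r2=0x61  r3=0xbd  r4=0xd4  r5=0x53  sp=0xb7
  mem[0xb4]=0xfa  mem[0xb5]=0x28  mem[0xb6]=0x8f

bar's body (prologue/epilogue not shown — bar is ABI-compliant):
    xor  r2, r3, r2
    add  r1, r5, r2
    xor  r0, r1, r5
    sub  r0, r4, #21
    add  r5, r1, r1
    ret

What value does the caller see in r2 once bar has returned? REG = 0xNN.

REG = 0x61

prologue: push r1 → mem[0xb6]=0xfd, sp=0xb6
prologue: push r2 → mem[0xb5]=0x61, sp=0xb5
body[0] xor  r2, r3, r2 → r2=0xdc
body[1] add  r1, r5, r2 → r1=0x2f
body[2] xor  r0, r1, r5 → r0=0x7c
body[3] sub  r0, r4, #21 → r0=0xbf
body[4] add  r5, r1, r1 → r5=0x5e
epilogue: pop r2=0x61, sp=0xb6
epilogue: pop r1=0xfd, sp=0xb7
r2 is callee-saved → restored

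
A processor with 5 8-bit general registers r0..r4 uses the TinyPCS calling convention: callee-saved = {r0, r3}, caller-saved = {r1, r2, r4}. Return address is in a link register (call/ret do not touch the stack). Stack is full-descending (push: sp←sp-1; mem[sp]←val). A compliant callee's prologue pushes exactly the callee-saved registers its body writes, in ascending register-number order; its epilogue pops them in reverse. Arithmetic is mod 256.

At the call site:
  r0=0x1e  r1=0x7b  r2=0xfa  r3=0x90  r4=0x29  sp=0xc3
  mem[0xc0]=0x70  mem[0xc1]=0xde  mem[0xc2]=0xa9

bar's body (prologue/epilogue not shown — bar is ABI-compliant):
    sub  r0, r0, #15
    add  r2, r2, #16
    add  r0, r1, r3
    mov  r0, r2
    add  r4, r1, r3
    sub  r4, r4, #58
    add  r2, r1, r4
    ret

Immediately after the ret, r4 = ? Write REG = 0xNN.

prologue: push r0 → mem[0xc2]=0x1e, sp=0xc2
body[0] sub  r0, r0, #15 → r0=0x0f
body[1] add  r2, r2, #16 → r2=0x0a
body[2] add  r0, r1, r3 → r0=0x0b
body[3] mov  r0, r2 → r0=0x0a
body[4] add  r4, r1, r3 → r4=0x0b
body[5] sub  r4, r4, #58 → r4=0xd1
body[6] add  r2, r1, r4 → r2=0x4c
epilogue: pop r0=0x1e, sp=0xc3
r4 is caller-saved → body value

REG = 0xd1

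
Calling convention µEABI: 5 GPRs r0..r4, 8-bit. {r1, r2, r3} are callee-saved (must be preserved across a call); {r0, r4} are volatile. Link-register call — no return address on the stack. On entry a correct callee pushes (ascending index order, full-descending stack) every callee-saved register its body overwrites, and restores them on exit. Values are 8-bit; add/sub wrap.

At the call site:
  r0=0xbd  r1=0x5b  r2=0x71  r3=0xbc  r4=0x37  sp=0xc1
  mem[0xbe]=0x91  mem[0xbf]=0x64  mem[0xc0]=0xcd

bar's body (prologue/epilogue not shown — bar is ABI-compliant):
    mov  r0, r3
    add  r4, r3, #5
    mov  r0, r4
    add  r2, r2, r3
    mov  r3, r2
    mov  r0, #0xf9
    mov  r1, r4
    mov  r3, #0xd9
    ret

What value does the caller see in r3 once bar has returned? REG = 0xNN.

prologue: push r1 → mem[0xc0]=0x5b, sp=0xc0
prologue: push r2 → mem[0xbf]=0x71, sp=0xbf
prologue: push r3 → mem[0xbe]=0xbc, sp=0xbe
body[0] mov  r0, r3 → r0=0xbc
body[1] add  r4, r3, #5 → r4=0xc1
body[2] mov  r0, r4 → r0=0xc1
body[3] add  r2, r2, r3 → r2=0x2d
body[4] mov  r3, r2 → r3=0x2d
body[5] mov  r0, #0xf9 → r0=0xf9
body[6] mov  r1, r4 → r1=0xc1
body[7] mov  r3, #0xd9 → r3=0xd9
epilogue: pop r3=0xbc, sp=0xbf
epilogue: pop r2=0x71, sp=0xc0
epilogue: pop r1=0x5b, sp=0xc1
r3 is callee-saved → restored

REG = 0xbc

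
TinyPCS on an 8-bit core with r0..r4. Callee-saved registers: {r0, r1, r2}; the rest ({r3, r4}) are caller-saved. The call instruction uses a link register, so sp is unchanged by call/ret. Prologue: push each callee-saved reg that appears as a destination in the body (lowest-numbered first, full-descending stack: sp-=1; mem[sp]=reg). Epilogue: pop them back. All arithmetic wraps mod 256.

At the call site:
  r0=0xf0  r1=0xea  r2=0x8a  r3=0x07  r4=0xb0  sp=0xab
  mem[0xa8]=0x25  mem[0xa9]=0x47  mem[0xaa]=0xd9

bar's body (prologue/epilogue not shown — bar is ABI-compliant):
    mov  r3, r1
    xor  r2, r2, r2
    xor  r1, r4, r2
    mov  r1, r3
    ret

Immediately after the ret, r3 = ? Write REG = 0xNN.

prologue: push r1 → mem[0xaa]=0xea, sp=0xaa
prologue: push r2 → mem[0xa9]=0x8a, sp=0xa9
body[0] mov  r3, r1 → r3=0xea
body[1] xor  r2, r2, r2 → r2=0x00
body[2] xor  r1, r4, r2 → r1=0xb0
body[3] mov  r1, r3 → r1=0xea
epilogue: pop r2=0x8a, sp=0xaa
epilogue: pop r1=0xea, sp=0xab
r3 is caller-saved → body value

REG = 0xea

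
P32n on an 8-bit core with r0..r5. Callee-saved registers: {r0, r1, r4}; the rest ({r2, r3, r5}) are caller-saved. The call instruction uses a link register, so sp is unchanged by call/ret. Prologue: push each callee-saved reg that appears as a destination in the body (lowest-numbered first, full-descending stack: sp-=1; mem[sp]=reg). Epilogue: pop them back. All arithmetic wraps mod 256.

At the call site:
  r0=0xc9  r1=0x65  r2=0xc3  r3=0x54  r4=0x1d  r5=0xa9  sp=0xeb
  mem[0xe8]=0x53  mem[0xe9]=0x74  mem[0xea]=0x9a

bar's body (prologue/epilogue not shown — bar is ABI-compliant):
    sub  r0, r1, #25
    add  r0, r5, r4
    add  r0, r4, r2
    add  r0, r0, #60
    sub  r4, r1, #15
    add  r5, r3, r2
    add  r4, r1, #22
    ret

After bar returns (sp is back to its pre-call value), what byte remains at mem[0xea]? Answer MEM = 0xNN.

MEM = 0xc9

prologue: push r0 -> mem[0xea]=0xc9, sp=0xea
prologue: push r4 -> mem[0xe9]=0x1d, sp=0xe9
body[0] sub  r0, r1, #25 -> r0=0x4c
body[1] add  r0, r5, r4 -> r0=0xc6
body[2] add  r0, r4, r2 -> r0=0xe0
body[3] add  r0, r0, #60 -> r0=0x1c
body[4] sub  r4, r1, #15 -> r4=0x56
body[5] add  r5, r3, r2 -> r5=0x17
body[6] add  r4, r1, #22 -> r4=0x7b
epilogue: pop r4=0x1d, sp=0xea
epilogue: pop r0=0xc9, sp=0xeb
prologue pushed ['r0', 'r4'] at ['0xea', '0xe9']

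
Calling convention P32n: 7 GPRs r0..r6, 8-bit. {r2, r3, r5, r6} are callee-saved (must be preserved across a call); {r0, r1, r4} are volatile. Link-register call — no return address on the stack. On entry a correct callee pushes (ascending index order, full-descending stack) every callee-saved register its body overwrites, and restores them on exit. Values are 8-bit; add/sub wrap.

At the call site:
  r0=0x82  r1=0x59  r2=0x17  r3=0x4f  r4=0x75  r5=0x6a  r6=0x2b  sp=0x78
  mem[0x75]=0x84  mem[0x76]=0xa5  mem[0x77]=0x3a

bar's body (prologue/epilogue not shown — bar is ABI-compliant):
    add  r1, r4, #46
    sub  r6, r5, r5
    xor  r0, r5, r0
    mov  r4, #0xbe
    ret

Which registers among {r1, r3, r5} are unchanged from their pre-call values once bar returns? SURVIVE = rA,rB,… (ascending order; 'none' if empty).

SURVIVE = r3,r5

prologue: push r6 -> mem[0x77]=0x2b, sp=0x77
body[0] add  r1, r4, #46 -> r1=0xa3
body[1] sub  r6, r5, r5 -> r6=0x00
body[2] xor  r0, r5, r0 -> r0=0xe8
body[3] mov  r4, #0xbe -> r4=0xbe
epilogue: pop r6=0x2b, sp=0x78
r1: caller-saved, written=True
r3: callee-saved, written=False
r5: callee-saved, written=False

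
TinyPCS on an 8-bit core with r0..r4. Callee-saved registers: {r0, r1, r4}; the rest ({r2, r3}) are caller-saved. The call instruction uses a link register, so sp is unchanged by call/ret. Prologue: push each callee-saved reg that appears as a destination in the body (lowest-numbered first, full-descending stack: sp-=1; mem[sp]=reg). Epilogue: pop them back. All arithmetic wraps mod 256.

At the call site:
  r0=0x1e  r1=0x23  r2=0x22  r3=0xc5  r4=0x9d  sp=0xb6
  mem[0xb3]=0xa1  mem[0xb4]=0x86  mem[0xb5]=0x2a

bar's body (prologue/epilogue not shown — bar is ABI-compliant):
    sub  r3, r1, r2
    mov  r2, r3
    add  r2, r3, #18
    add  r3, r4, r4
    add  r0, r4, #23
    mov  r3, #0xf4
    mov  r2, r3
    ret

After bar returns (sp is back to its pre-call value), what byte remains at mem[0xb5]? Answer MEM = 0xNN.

prologue: push r0 → mem[0xb5]=0x1e, sp=0xb5
body[0] sub  r3, r1, r2 → r3=0x01
body[1] mov  r2, r3 → r2=0x01
body[2] add  r2, r3, #18 → r2=0x13
body[3] add  r3, r4, r4 → r3=0x3a
body[4] add  r0, r4, #23 → r0=0xb4
body[5] mov  r3, #0xf4 → r3=0xf4
body[6] mov  r2, r3 → r2=0xf4
epilogue: pop r0=0x1e, sp=0xb6
prologue pushed ['r0'] at ['0xb5']

MEM = 0x1e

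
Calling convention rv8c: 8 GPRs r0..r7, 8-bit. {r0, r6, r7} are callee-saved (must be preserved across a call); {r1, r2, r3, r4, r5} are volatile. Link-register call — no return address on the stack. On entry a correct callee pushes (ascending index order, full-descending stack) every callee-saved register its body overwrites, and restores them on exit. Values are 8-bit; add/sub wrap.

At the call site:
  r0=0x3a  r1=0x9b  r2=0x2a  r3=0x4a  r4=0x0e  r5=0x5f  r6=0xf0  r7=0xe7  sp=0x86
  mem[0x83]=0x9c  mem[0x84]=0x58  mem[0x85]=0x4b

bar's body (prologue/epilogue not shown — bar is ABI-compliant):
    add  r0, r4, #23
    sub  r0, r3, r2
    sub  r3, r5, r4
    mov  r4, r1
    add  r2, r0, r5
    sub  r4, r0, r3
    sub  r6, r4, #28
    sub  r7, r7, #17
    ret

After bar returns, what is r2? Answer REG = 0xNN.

prologue: push r0 -> mem[0x85]=0x3a, sp=0x85
prologue: push r6 -> mem[0x84]=0xf0, sp=0x84
prologue: push r7 -> mem[0x83]=0xe7, sp=0x83
body[0] add  r0, r4, #23 -> r0=0x25
body[1] sub  r0, r3, r2 -> r0=0x20
body[2] sub  r3, r5, r4 -> r3=0x51
body[3] mov  r4, r1 -> r4=0x9b
body[4] add  r2, r0, r5 -> r2=0x7f
body[5] sub  r4, r0, r3 -> r4=0xcf
body[6] sub  r6, r4, #28 -> r6=0xb3
body[7] sub  r7, r7, #17 -> r7=0xd6
epilogue: pop r7=0xe7, sp=0x84
epilogue: pop r6=0xf0, sp=0x85
epilogue: pop r0=0x3a, sp=0x86
r2 is caller-saved -> body value

REG = 0x7f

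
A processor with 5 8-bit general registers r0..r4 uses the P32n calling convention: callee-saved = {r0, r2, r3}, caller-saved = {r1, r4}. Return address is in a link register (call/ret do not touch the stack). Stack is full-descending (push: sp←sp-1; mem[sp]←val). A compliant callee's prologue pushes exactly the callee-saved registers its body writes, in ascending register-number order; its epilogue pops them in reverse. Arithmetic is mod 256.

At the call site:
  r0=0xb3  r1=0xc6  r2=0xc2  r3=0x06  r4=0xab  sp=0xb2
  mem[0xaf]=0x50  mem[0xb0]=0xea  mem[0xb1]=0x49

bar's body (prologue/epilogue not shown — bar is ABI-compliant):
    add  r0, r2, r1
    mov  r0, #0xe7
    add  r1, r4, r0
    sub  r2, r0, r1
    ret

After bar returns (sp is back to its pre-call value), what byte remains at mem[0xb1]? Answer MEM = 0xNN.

MEM = 0xb3

prologue: push r0 -> mem[0xb1]=0xb3, sp=0xb1
prologue: push r2 -> mem[0xb0]=0xc2, sp=0xb0
body[0] add  r0, r2, r1 -> r0=0x88
body[1] mov  r0, #0xe7 -> r0=0xe7
body[2] add  r1, r4, r0 -> r1=0x92
body[3] sub  r2, r0, r1 -> r2=0x55
epilogue: pop r2=0xc2, sp=0xb1
epilogue: pop r0=0xb3, sp=0xb2
prologue pushed ['r0', 'r2'] at ['0xb1', '0xb0']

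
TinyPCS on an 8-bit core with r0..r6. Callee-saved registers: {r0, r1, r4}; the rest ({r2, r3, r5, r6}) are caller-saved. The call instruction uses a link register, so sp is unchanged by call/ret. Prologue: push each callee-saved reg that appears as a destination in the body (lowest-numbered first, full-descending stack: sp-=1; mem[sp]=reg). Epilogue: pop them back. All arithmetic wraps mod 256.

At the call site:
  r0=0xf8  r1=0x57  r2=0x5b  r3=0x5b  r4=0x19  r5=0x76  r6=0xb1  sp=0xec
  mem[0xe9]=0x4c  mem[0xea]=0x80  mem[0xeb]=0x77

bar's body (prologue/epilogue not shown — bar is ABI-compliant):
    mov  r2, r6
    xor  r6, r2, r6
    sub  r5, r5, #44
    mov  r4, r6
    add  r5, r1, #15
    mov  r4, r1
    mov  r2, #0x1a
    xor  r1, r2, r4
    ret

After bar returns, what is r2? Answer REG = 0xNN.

prologue: push r1 → mem[0xeb]=0x57, sp=0xeb
prologue: push r4 → mem[0xea]=0x19, sp=0xea
body[0] mov  r2, r6 → r2=0xb1
body[1] xor  r6, r2, r6 → r6=0x00
body[2] sub  r5, r5, #44 → r5=0x4a
body[3] mov  r4, r6 → r4=0x00
body[4] add  r5, r1, #15 → r5=0x66
body[5] mov  r4, r1 → r4=0x57
body[6] mov  r2, #0x1a → r2=0x1a
body[7] xor  r1, r2, r4 → r1=0x4d
epilogue: pop r4=0x19, sp=0xeb
epilogue: pop r1=0x57, sp=0xec
r2 is caller-saved → body value

REG = 0x1a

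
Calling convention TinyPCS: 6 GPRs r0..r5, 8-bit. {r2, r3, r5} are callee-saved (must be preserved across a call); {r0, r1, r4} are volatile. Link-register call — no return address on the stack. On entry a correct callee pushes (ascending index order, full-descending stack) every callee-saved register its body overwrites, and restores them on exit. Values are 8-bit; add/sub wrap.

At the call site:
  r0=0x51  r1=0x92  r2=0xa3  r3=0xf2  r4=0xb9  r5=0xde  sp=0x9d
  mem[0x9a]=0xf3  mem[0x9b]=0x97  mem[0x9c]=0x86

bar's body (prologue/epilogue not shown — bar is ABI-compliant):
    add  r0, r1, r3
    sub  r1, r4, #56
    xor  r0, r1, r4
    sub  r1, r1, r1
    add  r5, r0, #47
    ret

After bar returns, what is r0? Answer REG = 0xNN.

REG = 0x38

prologue: push r5 -> mem[0x9c]=0xde, sp=0x9c
body[0] add  r0, r1, r3 -> r0=0x84
body[1] sub  r1, r4, #56 -> r1=0x81
body[2] xor  r0, r1, r4 -> r0=0x38
body[3] sub  r1, r1, r1 -> r1=0x00
body[4] add  r5, r0, #47 -> r5=0x67
epilogue: pop r5=0xde, sp=0x9d
r0 is caller-saved -> body value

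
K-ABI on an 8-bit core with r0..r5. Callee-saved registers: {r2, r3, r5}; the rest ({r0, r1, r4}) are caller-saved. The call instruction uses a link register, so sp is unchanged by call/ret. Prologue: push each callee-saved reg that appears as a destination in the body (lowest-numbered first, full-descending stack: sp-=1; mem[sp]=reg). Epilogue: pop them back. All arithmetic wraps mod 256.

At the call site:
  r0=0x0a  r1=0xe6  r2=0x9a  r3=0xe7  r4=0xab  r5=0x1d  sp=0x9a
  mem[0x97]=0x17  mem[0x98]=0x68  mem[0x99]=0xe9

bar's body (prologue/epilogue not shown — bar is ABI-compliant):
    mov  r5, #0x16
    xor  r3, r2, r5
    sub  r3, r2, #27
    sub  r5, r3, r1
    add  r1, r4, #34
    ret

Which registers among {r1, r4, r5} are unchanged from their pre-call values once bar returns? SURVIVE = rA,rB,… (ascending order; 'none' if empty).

prologue: push r3 → mem[0x99]=0xe7, sp=0x99
prologue: push r5 → mem[0x98]=0x1d, sp=0x98
body[0] mov  r5, #0x16 → r5=0x16
body[1] xor  r3, r2, r5 → r3=0x8c
body[2] sub  r3, r2, #27 → r3=0x7f
body[3] sub  r5, r3, r1 → r5=0x99
body[4] add  r1, r4, #34 → r1=0xcd
epilogue: pop r5=0x1d, sp=0x99
epilogue: pop r3=0xe7, sp=0x9a
r1: caller-saved, written=True
r4: caller-saved, written=False
r5: callee-saved, written=True

SURVIVE = r4,r5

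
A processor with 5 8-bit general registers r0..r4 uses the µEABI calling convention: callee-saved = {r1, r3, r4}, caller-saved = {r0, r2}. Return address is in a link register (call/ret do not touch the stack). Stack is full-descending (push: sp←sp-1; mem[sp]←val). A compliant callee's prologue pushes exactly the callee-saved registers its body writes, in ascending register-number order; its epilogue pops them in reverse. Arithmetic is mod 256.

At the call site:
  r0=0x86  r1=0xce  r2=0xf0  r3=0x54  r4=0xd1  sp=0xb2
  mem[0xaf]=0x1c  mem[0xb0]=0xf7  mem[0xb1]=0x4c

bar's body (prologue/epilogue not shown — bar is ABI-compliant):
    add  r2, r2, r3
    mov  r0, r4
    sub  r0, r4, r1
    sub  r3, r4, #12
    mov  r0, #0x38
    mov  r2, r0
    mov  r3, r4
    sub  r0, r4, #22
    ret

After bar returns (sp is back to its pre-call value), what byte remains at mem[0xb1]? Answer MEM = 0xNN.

MEM = 0x54

prologue: push r3 -> mem[0xb1]=0x54, sp=0xb1
body[0] add  r2, r2, r3 -> r2=0x44
body[1] mov  r0, r4 -> r0=0xd1
body[2] sub  r0, r4, r1 -> r0=0x03
body[3] sub  r3, r4, #12 -> r3=0xc5
body[4] mov  r0, #0x38 -> r0=0x38
body[5] mov  r2, r0 -> r2=0x38
body[6] mov  r3, r4 -> r3=0xd1
body[7] sub  r0, r4, #22 -> r0=0xbb
epilogue: pop r3=0x54, sp=0xb2
prologue pushed ['r3'] at ['0xb1']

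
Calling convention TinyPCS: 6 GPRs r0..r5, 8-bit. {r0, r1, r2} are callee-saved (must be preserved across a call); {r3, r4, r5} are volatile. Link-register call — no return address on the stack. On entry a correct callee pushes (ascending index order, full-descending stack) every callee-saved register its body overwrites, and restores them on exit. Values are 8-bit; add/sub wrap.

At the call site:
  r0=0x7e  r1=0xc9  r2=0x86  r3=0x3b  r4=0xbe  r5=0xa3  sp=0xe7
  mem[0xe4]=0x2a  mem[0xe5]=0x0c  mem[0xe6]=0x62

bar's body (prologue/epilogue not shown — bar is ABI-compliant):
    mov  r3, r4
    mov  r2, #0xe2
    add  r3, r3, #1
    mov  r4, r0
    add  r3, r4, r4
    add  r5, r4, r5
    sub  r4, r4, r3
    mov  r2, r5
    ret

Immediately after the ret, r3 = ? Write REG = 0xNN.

prologue: push r2 -> mem[0xe6]=0x86, sp=0xe6
body[0] mov  r3, r4 -> r3=0xbe
body[1] mov  r2, #0xe2 -> r2=0xe2
body[2] add  r3, r3, #1 -> r3=0xbf
body[3] mov  r4, r0 -> r4=0x7e
body[4] add  r3, r4, r4 -> r3=0xfc
body[5] add  r5, r4, r5 -> r5=0x21
body[6] sub  r4, r4, r3 -> r4=0x82
body[7] mov  r2, r5 -> r2=0x21
epilogue: pop r2=0x86, sp=0xe7
r3 is caller-saved -> body value

REG = 0xfc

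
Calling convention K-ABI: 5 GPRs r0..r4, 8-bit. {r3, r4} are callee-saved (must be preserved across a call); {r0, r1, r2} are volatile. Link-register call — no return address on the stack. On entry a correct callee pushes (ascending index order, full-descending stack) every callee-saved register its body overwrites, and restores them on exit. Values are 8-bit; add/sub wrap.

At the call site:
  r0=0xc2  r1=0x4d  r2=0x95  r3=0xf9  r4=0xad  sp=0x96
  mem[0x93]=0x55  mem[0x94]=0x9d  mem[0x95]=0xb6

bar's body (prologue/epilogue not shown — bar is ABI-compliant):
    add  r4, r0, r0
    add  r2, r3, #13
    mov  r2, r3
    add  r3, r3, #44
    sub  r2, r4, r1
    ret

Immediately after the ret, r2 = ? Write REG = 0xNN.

REG = 0x37

prologue: push r3 → mem[0x95]=0xf9, sp=0x95
prologue: push r4 → mem[0x94]=0xad, sp=0x94
body[0] add  r4, r0, r0 → r4=0x84
body[1] add  r2, r3, #13 → r2=0x06
body[2] mov  r2, r3 → r2=0xf9
body[3] add  r3, r3, #44 → r3=0x25
body[4] sub  r2, r4, r1 → r2=0x37
epilogue: pop r4=0xad, sp=0x95
epilogue: pop r3=0xf9, sp=0x96
r2 is caller-saved → body value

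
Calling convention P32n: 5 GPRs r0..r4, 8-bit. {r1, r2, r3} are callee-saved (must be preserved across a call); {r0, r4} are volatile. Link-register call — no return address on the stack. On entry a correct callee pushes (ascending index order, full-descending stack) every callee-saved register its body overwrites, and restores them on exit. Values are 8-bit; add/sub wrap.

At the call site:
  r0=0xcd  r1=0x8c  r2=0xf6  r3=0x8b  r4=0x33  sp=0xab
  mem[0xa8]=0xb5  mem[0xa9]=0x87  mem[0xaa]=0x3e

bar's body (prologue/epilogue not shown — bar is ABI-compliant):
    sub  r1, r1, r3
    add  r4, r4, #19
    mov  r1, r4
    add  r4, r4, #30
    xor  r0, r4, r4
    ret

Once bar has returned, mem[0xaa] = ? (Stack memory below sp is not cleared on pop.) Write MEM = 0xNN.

MEM = 0x8c

prologue: push r1 → mem[0xaa]=0x8c, sp=0xaa
body[0] sub  r1, r1, r3 → r1=0x01
body[1] add  r4, r4, #19 → r4=0x46
body[2] mov  r1, r4 → r1=0x46
body[3] add  r4, r4, #30 → r4=0x64
body[4] xor  r0, r4, r4 → r0=0x00
epilogue: pop r1=0x8c, sp=0xab
prologue pushed ['r1'] at ['0xaa']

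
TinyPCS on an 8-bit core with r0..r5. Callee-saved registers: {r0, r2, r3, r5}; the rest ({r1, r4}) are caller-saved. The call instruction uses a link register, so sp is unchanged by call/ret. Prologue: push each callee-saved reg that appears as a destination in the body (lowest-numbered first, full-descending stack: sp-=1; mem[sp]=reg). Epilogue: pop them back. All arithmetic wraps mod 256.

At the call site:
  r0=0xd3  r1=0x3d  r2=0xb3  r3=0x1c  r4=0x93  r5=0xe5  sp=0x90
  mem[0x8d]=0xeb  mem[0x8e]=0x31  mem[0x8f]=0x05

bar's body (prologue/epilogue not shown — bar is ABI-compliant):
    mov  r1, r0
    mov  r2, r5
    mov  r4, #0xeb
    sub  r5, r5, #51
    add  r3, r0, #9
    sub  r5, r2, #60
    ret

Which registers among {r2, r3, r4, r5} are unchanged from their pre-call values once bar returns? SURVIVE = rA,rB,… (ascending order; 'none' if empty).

prologue: push r2 → mem[0x8f]=0xb3, sp=0x8f
prologue: push r3 → mem[0x8e]=0x1c, sp=0x8e
prologue: push r5 → mem[0x8d]=0xe5, sp=0x8d
body[0] mov  r1, r0 → r1=0xd3
body[1] mov  r2, r5 → r2=0xe5
body[2] mov  r4, #0xeb → r4=0xeb
body[3] sub  r5, r5, #51 → r5=0xb2
body[4] add  r3, r0, #9 → r3=0xdc
body[5] sub  r5, r2, #60 → r5=0xa9
epilogue: pop r5=0xe5, sp=0x8e
epilogue: pop r3=0x1c, sp=0x8f
epilogue: pop r2=0xb3, sp=0x90
r2: callee-saved, written=True
r3: callee-saved, written=True
r4: caller-saved, written=True
r5: callee-saved, written=True

SURVIVE = r2,r3,r5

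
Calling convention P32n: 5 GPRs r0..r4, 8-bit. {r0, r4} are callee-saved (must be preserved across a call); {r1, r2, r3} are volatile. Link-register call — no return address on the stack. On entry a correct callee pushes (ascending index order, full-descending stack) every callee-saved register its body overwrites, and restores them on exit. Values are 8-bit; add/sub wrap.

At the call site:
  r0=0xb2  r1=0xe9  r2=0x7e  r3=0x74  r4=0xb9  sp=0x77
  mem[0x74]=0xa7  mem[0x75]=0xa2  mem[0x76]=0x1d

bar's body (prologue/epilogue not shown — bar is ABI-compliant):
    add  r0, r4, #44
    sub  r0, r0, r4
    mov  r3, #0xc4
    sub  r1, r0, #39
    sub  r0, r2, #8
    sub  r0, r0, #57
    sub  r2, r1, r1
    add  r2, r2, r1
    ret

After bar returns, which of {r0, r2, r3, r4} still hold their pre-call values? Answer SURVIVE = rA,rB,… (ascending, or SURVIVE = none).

SURVIVE = r0,r4

prologue: push r0 -> mem[0x76]=0xb2, sp=0x76
body[0] add  r0, r4, #44 -> r0=0xe5
body[1] sub  r0, r0, r4 -> r0=0x2c
body[2] mov  r3, #0xc4 -> r3=0xc4
body[3] sub  r1, r0, #39 -> r1=0x05
body[4] sub  r0, r2, #8 -> r0=0x76
body[5] sub  r0, r0, #57 -> r0=0x3d
body[6] sub  r2, r1, r1 -> r2=0x00
body[7] add  r2, r2, r1 -> r2=0x05
epilogue: pop r0=0xb2, sp=0x77
r0: callee-saved, written=True
r2: caller-saved, written=True
r3: caller-saved, written=True
r4: callee-saved, written=False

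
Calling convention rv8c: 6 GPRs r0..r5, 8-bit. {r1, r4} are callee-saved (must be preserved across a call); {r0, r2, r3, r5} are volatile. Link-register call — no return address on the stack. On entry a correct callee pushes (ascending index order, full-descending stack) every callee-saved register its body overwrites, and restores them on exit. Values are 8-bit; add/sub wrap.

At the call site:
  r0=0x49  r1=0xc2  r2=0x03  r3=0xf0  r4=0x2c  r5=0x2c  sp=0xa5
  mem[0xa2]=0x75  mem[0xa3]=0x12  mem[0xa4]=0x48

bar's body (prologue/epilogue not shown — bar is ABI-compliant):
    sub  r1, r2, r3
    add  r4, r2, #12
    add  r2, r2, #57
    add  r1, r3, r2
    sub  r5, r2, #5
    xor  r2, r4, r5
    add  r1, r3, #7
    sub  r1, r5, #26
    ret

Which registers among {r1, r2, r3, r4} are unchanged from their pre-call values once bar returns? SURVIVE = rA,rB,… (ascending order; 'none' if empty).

SURVIVE = r1,r3,r4

prologue: push r1 -> mem[0xa4]=0xc2, sp=0xa4
prologue: push r4 -> mem[0xa3]=0x2c, sp=0xa3
body[0] sub  r1, r2, r3 -> r1=0x13
body[1] add  r4, r2, #12 -> r4=0x0f
body[2] add  r2, r2, #57 -> r2=0x3c
body[3] add  r1, r3, r2 -> r1=0x2c
body[4] sub  r5, r2, #5 -> r5=0x37
body[5] xor  r2, r4, r5 -> r2=0x38
body[6] add  r1, r3, #7 -> r1=0xf7
body[7] sub  r1, r5, #26 -> r1=0x1d
epilogue: pop r4=0x2c, sp=0xa4
epilogue: pop r1=0xc2, sp=0xa5
r1: callee-saved, written=True
r2: caller-saved, written=True
r3: caller-saved, written=False
r4: callee-saved, written=True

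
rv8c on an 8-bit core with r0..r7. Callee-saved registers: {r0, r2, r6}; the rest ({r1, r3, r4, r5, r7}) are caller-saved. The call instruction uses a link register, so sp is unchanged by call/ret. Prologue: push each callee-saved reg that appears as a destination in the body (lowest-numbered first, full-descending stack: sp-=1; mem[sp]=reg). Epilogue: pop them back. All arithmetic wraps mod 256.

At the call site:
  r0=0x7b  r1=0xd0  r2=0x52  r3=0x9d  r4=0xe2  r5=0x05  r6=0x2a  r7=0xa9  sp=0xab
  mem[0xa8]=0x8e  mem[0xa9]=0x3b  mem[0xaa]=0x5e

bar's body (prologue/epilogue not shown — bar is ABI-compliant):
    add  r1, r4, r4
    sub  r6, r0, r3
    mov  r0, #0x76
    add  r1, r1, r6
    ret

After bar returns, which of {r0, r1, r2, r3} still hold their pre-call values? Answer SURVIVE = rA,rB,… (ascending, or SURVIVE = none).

SURVIVE = r0,r2,r3

prologue: push r0 -> mem[0xaa]=0x7b, sp=0xaa
prologue: push r6 -> mem[0xa9]=0x2a, sp=0xa9
body[0] add  r1, r4, r4 -> r1=0xc4
body[1] sub  r6, r0, r3 -> r6=0xde
body[2] mov  r0, #0x76 -> r0=0x76
body[3] add  r1, r1, r6 -> r1=0xa2
epilogue: pop r6=0x2a, sp=0xaa
epilogue: pop r0=0x7b, sp=0xab
r0: callee-saved, written=True
r1: caller-saved, written=True
r2: callee-saved, written=False
r3: caller-saved, written=False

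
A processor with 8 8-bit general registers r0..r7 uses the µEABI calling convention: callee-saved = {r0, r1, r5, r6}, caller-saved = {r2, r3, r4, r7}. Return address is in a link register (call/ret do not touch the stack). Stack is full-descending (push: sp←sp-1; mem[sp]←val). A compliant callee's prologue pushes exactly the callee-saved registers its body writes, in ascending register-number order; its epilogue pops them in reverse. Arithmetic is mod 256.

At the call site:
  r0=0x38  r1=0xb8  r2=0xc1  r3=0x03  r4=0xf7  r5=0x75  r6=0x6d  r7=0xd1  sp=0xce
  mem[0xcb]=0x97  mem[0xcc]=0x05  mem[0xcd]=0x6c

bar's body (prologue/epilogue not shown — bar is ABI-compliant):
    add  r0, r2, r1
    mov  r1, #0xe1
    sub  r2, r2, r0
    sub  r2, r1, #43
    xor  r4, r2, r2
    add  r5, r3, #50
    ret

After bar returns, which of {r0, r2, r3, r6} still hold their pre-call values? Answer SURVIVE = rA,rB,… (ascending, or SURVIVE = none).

SURVIVE = r0,r3,r6

prologue: push r0 → mem[0xcd]=0x38, sp=0xcd
prologue: push r1 → mem[0xcc]=0xb8, sp=0xcc
prologue: push r5 → mem[0xcb]=0x75, sp=0xcb
body[0] add  r0, r2, r1 → r0=0x79
body[1] mov  r1, #0xe1 → r1=0xe1
body[2] sub  r2, r2, r0 → r2=0x48
body[3] sub  r2, r1, #43 → r2=0xb6
body[4] xor  r4, r2, r2 → r4=0x00
body[5] add  r5, r3, #50 → r5=0x35
epilogue: pop r5=0x75, sp=0xcc
epilogue: pop r1=0xb8, sp=0xcd
epilogue: pop r0=0x38, sp=0xce
r0: callee-saved, written=True
r2: caller-saved, written=True
r3: caller-saved, written=False
r6: callee-saved, written=False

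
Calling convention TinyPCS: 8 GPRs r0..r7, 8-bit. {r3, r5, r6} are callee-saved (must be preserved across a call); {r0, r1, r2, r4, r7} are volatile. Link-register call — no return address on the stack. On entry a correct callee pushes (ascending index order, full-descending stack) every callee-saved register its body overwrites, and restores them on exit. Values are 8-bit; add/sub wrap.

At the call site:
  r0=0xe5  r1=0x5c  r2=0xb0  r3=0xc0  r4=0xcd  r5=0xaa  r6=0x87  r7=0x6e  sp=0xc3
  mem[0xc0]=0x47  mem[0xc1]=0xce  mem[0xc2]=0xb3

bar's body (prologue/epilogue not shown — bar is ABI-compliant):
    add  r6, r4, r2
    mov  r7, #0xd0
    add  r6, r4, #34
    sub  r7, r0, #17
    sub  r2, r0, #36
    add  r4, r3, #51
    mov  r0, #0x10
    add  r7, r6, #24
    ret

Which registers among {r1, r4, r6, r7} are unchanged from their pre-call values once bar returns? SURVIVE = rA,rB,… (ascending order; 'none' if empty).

SURVIVE = r1,r6

prologue: push r6 → mem[0xc2]=0x87, sp=0xc2
body[0] add  r6, r4, r2 → r6=0x7d
body[1] mov  r7, #0xd0 → r7=0xd0
body[2] add  r6, r4, #34 → r6=0xef
body[3] sub  r7, r0, #17 → r7=0xd4
body[4] sub  r2, r0, #36 → r2=0xc1
body[5] add  r4, r3, #51 → r4=0xf3
body[6] mov  r0, #0x10 → r0=0x10
body[7] add  r7, r6, #24 → r7=0x07
epilogue: pop r6=0x87, sp=0xc3
r1: caller-saved, written=False
r4: caller-saved, written=True
r6: callee-saved, written=True
r7: caller-saved, written=True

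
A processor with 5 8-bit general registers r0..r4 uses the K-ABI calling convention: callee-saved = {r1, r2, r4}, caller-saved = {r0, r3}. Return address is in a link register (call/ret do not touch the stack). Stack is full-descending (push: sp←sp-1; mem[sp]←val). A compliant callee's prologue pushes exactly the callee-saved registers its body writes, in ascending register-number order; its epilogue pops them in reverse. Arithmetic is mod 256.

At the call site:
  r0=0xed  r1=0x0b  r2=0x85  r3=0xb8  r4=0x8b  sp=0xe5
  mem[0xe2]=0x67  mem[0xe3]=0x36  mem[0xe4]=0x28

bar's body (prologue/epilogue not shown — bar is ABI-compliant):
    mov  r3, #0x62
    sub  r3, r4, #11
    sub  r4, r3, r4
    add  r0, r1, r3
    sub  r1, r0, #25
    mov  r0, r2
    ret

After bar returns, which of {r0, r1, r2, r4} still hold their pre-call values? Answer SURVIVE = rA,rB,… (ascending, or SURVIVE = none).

SURVIVE = r1,r2,r4

prologue: push r1 -> mem[0xe4]=0x0b, sp=0xe4
prologue: push r4 -> mem[0xe3]=0x8b, sp=0xe3
body[0] mov  r3, #0x62 -> r3=0x62
body[1] sub  r3, r4, #11 -> r3=0x80
body[2] sub  r4, r3, r4 -> r4=0xf5
body[3] add  r0, r1, r3 -> r0=0x8b
body[4] sub  r1, r0, #25 -> r1=0x72
body[5] mov  r0, r2 -> r0=0x85
epilogue: pop r4=0x8b, sp=0xe4
epilogue: pop r1=0x0b, sp=0xe5
r0: caller-saved, written=True
r1: callee-saved, written=True
r2: callee-saved, written=False
r4: callee-saved, written=True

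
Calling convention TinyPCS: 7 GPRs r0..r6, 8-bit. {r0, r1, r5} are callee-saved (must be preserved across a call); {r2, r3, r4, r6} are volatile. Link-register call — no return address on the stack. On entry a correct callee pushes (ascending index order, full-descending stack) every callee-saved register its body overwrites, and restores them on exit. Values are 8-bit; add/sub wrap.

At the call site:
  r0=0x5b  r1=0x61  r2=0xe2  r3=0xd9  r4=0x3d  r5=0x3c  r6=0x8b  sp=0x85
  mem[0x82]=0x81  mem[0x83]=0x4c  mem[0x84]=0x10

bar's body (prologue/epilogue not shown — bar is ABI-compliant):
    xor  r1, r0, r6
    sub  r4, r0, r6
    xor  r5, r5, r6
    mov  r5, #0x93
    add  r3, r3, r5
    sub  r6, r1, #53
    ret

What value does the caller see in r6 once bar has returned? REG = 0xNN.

REG = 0x9b

prologue: push r1 -> mem[0x84]=0x61, sp=0x84
prologue: push r5 -> mem[0x83]=0x3c, sp=0x83
body[0] xor  r1, r0, r6 -> r1=0xd0
body[1] sub  r4, r0, r6 -> r4=0xd0
body[2] xor  r5, r5, r6 -> r5=0xb7
body[3] mov  r5, #0x93 -> r5=0x93
body[4] add  r3, r3, r5 -> r3=0x6c
body[5] sub  r6, r1, #53 -> r6=0x9b
epilogue: pop r5=0x3c, sp=0x84
epilogue: pop r1=0x61, sp=0x85
r6 is caller-saved -> body value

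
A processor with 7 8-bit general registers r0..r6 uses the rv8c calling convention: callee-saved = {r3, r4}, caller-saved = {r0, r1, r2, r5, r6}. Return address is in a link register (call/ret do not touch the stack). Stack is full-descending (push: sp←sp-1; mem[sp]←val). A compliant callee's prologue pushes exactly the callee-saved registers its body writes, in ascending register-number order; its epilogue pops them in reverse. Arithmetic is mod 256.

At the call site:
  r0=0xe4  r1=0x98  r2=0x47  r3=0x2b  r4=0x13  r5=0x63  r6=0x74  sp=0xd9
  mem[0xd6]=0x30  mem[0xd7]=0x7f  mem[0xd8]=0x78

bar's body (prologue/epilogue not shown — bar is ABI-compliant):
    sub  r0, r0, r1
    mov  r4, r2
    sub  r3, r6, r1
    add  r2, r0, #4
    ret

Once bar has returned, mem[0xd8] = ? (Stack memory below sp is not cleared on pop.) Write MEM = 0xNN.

prologue: push r3 -> mem[0xd8]=0x2b, sp=0xd8
prologue: push r4 -> mem[0xd7]=0x13, sp=0xd7
body[0] sub  r0, r0, r1 -> r0=0x4c
body[1] mov  r4, r2 -> r4=0x47
body[2] sub  r3, r6, r1 -> r3=0xdc
body[3] add  r2, r0, #4 -> r2=0x50
epilogue: pop r4=0x13, sp=0xd8
epilogue: pop r3=0x2b, sp=0xd9
prologue pushed ['r3', 'r4'] at ['0xd8', '0xd7']

MEM = 0x2b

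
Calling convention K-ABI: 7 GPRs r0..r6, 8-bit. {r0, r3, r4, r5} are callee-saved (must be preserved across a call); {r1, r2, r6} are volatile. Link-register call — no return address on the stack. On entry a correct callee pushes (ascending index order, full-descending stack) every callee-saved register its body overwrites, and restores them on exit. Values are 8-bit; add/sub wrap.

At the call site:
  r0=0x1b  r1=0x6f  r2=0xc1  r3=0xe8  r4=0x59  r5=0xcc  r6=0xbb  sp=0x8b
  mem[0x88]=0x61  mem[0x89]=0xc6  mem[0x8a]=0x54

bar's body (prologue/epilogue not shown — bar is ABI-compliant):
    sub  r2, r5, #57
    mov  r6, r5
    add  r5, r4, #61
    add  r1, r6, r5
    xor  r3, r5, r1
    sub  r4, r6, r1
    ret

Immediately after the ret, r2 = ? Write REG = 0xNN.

prologue: push r3 -> mem[0x8a]=0xe8, sp=0x8a
prologue: push r4 -> mem[0x89]=0x59, sp=0x89
prologue: push r5 -> mem[0x88]=0xcc, sp=0x88
body[0] sub  r2, r5, #57 -> r2=0x93
body[1] mov  r6, r5 -> r6=0xcc
body[2] add  r5, r4, #61 -> r5=0x96
body[3] add  r1, r6, r5 -> r1=0x62
body[4] xor  r3, r5, r1 -> r3=0xf4
body[5] sub  r4, r6, r1 -> r4=0x6a
epilogue: pop r5=0xcc, sp=0x89
epilogue: pop r4=0x59, sp=0x8a
epilogue: pop r3=0xe8, sp=0x8b
r2 is caller-saved -> body value

REG = 0x93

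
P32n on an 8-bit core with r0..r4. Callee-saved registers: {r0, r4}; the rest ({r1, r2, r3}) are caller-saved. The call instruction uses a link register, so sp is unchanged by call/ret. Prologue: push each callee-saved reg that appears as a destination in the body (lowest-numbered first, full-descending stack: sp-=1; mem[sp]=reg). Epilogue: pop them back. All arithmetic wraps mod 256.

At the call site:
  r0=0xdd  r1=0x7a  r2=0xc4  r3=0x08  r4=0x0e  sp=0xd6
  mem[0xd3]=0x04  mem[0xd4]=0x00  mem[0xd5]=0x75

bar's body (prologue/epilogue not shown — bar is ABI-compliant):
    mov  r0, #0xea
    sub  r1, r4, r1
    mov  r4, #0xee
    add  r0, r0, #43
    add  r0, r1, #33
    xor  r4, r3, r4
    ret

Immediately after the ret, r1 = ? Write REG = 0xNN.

prologue: push r0 -> mem[0xd5]=0xdd, sp=0xd5
prologue: push r4 -> mem[0xd4]=0x0e, sp=0xd4
body[0] mov  r0, #0xea -> r0=0xea
body[1] sub  r1, r4, r1 -> r1=0x94
body[2] mov  r4, #0xee -> r4=0xee
body[3] add  r0, r0, #43 -> r0=0x15
body[4] add  r0, r1, #33 -> r0=0xb5
body[5] xor  r4, r3, r4 -> r4=0xe6
epilogue: pop r4=0x0e, sp=0xd5
epilogue: pop r0=0xdd, sp=0xd6
r1 is caller-saved -> body value

REG = 0x94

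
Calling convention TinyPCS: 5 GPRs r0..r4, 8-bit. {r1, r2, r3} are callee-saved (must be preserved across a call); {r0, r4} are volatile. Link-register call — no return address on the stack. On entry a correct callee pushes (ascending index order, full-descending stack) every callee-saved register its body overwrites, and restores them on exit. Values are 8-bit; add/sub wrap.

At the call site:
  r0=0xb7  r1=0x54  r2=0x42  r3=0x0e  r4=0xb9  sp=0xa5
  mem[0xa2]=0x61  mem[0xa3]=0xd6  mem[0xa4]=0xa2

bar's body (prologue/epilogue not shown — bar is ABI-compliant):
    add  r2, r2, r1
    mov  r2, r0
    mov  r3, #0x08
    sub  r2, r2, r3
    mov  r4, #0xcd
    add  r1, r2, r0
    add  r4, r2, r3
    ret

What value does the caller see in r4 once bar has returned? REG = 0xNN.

prologue: push r1 → mem[0xa4]=0x54, sp=0xa4
prologue: push r2 → mem[0xa3]=0x42, sp=0xa3
prologue: push r3 → mem[0xa2]=0x0e, sp=0xa2
body[0] add  r2, r2, r1 → r2=0x96
body[1] mov  r2, r0 → r2=0xb7
body[2] mov  r3, #0x08 → r3=0x08
body[3] sub  r2, r2, r3 → r2=0xaf
body[4] mov  r4, #0xcd → r4=0xcd
body[5] add  r1, r2, r0 → r1=0x66
body[6] add  r4, r2, r3 → r4=0xb7
epilogue: pop r3=0x0e, sp=0xa3
epilogue: pop r2=0x42, sp=0xa4
epilogue: pop r1=0x54, sp=0xa5
r4 is caller-saved → body value

REG = 0xb7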